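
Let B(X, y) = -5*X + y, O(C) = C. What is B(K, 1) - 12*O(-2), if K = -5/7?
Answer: 200/7 ≈ 28.571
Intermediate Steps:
K = -5/7 (K = -5*1/7 = -5/7 ≈ -0.71429)
B(X, y) = y - 5*X
B(K, 1) - 12*O(-2) = (1 - 5*(-5/7)) - 12*(-2) = (1 + 25/7) + 24 = 32/7 + 24 = 200/7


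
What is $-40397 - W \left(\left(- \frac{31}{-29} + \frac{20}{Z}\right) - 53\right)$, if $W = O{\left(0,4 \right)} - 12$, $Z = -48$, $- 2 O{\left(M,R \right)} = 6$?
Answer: $- \frac{4777137}{116} \approx -41182.0$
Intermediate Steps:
$O{\left(M,R \right)} = -3$ ($O{\left(M,R \right)} = \left(- \frac{1}{2}\right) 6 = -3$)
$W = -15$ ($W = -3 - 12 = -15$)
$-40397 - W \left(\left(- \frac{31}{-29} + \frac{20}{Z}\right) - 53\right) = -40397 - - 15 \left(\left(- \frac{31}{-29} + \frac{20}{-48}\right) - 53\right) = -40397 - - 15 \left(\left(\left(-31\right) \left(- \frac{1}{29}\right) + 20 \left(- \frac{1}{48}\right)\right) - 53\right) = -40397 - - 15 \left(\left(\frac{31}{29} - \frac{5}{12}\right) - 53\right) = -40397 - - 15 \left(\frac{227}{348} - 53\right) = -40397 - \left(-15\right) \left(- \frac{18217}{348}\right) = -40397 - \frac{91085}{116} = - \frac{4777137}{116}$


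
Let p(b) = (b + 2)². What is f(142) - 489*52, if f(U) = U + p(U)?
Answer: -4550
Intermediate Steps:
p(b) = (2 + b)²
f(U) = U + (2 + U)²
f(142) - 489*52 = (142 + (2 + 142)²) - 489*52 = (142 + 144²) - 25428 = (142 + 20736) - 25428 = 20878 - 25428 = -4550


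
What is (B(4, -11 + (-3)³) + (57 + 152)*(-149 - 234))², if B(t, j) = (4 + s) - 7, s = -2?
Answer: 6408322704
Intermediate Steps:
B(t, j) = -5 (B(t, j) = (4 - 2) - 7 = 2 - 7 = -5)
(B(4, -11 + (-3)³) + (57 + 152)*(-149 - 234))² = (-5 + (57 + 152)*(-149 - 234))² = (-5 + 209*(-383))² = (-5 - 80047)² = (-80052)² = 6408322704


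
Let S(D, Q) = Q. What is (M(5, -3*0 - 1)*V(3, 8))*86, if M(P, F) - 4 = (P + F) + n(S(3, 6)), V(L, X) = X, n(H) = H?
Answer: 9632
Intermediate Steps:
M(P, F) = 10 + F + P (M(P, F) = 4 + ((P + F) + 6) = 4 + ((F + P) + 6) = 4 + (6 + F + P) = 10 + F + P)
(M(5, -3*0 - 1)*V(3, 8))*86 = ((10 + (-3*0 - 1) + 5)*8)*86 = ((10 + (0 - 1) + 5)*8)*86 = ((10 - 1 + 5)*8)*86 = (14*8)*86 = 112*86 = 9632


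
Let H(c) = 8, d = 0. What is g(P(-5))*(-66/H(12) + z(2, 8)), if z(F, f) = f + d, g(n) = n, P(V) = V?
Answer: 5/4 ≈ 1.2500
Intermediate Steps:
z(F, f) = f (z(F, f) = f + 0 = f)
g(P(-5))*(-66/H(12) + z(2, 8)) = -5*(-66/8 + 8) = -5*(-66*1/8 + 8) = -5*(-33/4 + 8) = -5*(-1/4) = 5/4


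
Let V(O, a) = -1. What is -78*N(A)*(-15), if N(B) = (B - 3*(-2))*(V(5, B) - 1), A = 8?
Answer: -32760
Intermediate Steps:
N(B) = -12 - 2*B (N(B) = (B - 3*(-2))*(-1 - 1) = (B + 6)*(-2) = (6 + B)*(-2) = -12 - 2*B)
-78*N(A)*(-15) = -78*(-12 - 2*8)*(-15) = -78*(-12 - 16)*(-15) = -78*(-28)*(-15) = 2184*(-15) = -32760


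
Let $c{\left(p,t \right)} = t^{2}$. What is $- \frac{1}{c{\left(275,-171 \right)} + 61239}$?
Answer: $- \frac{1}{90480} \approx -1.1052 \cdot 10^{-5}$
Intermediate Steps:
$- \frac{1}{c{\left(275,-171 \right)} + 61239} = - \frac{1}{\left(-171\right)^{2} + 61239} = - \frac{1}{29241 + 61239} = - \frac{1}{90480}$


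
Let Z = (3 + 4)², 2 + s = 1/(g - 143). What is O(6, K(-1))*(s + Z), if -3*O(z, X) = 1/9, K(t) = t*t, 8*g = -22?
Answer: -27397/15741 ≈ -1.7405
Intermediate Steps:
g = -11/4 (g = (⅛)*(-22) = -11/4 ≈ -2.7500)
K(t) = t²
O(z, X) = -1/27 (O(z, X) = -⅓/9 = -⅓*⅑ = -1/27)
s = -1170/583 (s = -2 + 1/(-11/4 - 143) = -2 + 1/(-583/4) = -2 - 4/583 = -1170/583 ≈ -2.0069)
Z = 49 (Z = 7² = 49)
O(6, K(-1))*(s + Z) = -(-1170/583 + 49)/27 = -1/27*27397/583 = -27397/15741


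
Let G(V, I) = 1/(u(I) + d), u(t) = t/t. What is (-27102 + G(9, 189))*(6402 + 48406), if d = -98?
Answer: -144084477160/97 ≈ -1.4854e+9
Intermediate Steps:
u(t) = 1
G(V, I) = -1/97 (G(V, I) = 1/(1 - 98) = 1/(-97) = -1/97)
(-27102 + G(9, 189))*(6402 + 48406) = (-27102 - 1/97)*(6402 + 48406) = -2628895/97*54808 = -144084477160/97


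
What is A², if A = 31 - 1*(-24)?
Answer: 3025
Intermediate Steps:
A = 55 (A = 31 + 24 = 55)
A² = 55² = 3025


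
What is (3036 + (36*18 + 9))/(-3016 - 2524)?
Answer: -3693/5540 ≈ -0.66661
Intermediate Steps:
(3036 + (36*18 + 9))/(-3016 - 2524) = (3036 + (648 + 9))/(-5540) = (3036 + 657)*(-1/5540) = 3693*(-1/5540) = -3693/5540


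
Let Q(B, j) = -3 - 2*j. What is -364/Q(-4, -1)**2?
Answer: -364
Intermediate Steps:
-364/Q(-4, -1)**2 = -364/(-3 - 2*(-1))**2 = -364/(-3 + 2)**2 = -364/((-1)**2) = -364/1 = -364*1 = -364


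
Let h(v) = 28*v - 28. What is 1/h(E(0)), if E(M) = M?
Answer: -1/28 ≈ -0.035714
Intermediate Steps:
h(v) = -28 + 28*v
1/h(E(0)) = 1/(-28 + 28*0) = 1/(-28 + 0) = 1/(-28) = -1/28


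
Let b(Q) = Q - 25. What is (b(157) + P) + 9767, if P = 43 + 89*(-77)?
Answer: 3089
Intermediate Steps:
P = -6810 (P = 43 - 6853 = -6810)
b(Q) = -25 + Q
(b(157) + P) + 9767 = ((-25 + 157) - 6810) + 9767 = (132 - 6810) + 9767 = -6678 + 9767 = 3089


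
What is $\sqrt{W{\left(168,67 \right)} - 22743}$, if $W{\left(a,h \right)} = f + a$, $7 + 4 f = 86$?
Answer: $\frac{i \sqrt{90221}}{2} \approx 150.18 i$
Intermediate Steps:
$f = \frac{79}{4}$ ($f = - \frac{7}{4} + \frac{1}{4} \cdot 86 = - \frac{7}{4} + \frac{43}{2} = \frac{79}{4} \approx 19.75$)
$W{\left(a,h \right)} = \frac{79}{4} + a$
$\sqrt{W{\left(168,67 \right)} - 22743} = \sqrt{\left(\frac{79}{4} + 168\right) - 22743} = \sqrt{\frac{751}{4} - 22743} = \sqrt{- \frac{90221}{4}} = \frac{i \sqrt{90221}}{2}$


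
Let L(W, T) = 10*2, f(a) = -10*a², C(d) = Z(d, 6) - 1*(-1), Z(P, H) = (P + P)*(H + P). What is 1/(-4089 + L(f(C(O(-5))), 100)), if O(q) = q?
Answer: -1/4069 ≈ -0.00024576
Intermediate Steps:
Z(P, H) = 2*P*(H + P) (Z(P, H) = (2*P)*(H + P) = 2*P*(H + P))
C(d) = 1 + 2*d*(6 + d) (C(d) = 2*d*(6 + d) - 1*(-1) = 2*d*(6 + d) + 1 = 1 + 2*d*(6 + d))
L(W, T) = 20
1/(-4089 + L(f(C(O(-5))), 100)) = 1/(-4089 + 20) = 1/(-4069) = -1/4069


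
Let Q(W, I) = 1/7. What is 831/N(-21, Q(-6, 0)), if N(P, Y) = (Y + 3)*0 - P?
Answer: 277/7 ≈ 39.571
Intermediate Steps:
Q(W, I) = ⅐
N(P, Y) = -P (N(P, Y) = (3 + Y)*0 - P = 0 - P = -P)
831/N(-21, Q(-6, 0)) = 831/((-1*(-21))) = 831/21 = 831*(1/21) = 277/7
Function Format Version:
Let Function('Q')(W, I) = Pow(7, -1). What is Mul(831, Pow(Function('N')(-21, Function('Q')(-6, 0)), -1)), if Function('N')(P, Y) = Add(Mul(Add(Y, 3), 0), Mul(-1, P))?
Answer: Rational(277, 7) ≈ 39.571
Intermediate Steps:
Function('Q')(W, I) = Rational(1, 7)
Function('N')(P, Y) = Mul(-1, P) (Function('N')(P, Y) = Add(Mul(Add(3, Y), 0), Mul(-1, P)) = Add(0, Mul(-1, P)) = Mul(-1, P))
Mul(831, Pow(Function('N')(-21, Function('Q')(-6, 0)), -1)) = Mul(831, Pow(Mul(-1, -21), -1)) = Mul(831, Pow(21, -1)) = Mul(831, Rational(1, 21)) = Rational(277, 7)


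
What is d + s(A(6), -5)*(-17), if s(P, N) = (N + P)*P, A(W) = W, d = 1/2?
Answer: -203/2 ≈ -101.50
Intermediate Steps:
d = ½ ≈ 0.50000
s(P, N) = P*(N + P)
d + s(A(6), -5)*(-17) = ½ + (6*(-5 + 6))*(-17) = ½ + (6*1)*(-17) = ½ + 6*(-17) = ½ - 102 = -203/2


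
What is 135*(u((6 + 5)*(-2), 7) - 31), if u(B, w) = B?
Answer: -7155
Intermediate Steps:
135*(u((6 + 5)*(-2), 7) - 31) = 135*((6 + 5)*(-2) - 31) = 135*(11*(-2) - 31) = 135*(-22 - 31) = 135*(-53) = -7155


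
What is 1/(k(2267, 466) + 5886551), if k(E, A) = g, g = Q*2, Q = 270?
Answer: 1/5887091 ≈ 1.6986e-7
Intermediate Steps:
g = 540 (g = 270*2 = 540)
k(E, A) = 540
1/(k(2267, 466) + 5886551) = 1/(540 + 5886551) = 1/5887091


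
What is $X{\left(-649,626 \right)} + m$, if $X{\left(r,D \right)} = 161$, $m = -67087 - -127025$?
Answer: $60099$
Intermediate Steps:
$m = 59938$ ($m = -67087 + 127025 = 59938$)
$X{\left(-649,626 \right)} + m = 161 + 59938 = 60099$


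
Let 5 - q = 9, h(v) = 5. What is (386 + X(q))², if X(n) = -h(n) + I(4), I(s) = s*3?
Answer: 154449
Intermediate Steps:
q = -4 (q = 5 - 1*9 = 5 - 9 = -4)
I(s) = 3*s
X(n) = 7 (X(n) = -1*5 + 3*4 = -5 + 12 = 7)
(386 + X(q))² = (386 + 7)² = 393² = 154449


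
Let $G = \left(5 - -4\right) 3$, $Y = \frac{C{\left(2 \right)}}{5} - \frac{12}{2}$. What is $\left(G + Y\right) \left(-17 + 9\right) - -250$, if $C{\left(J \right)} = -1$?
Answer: $\frac{418}{5} \approx 83.6$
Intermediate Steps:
$Y = - \frac{31}{5}$ ($Y = - \frac{1}{5} - \frac{12}{2} = \left(-1\right) \frac{1}{5} - 6 = - \frac{1}{5} - 6 = - \frac{31}{5} \approx -6.2$)
$G = 27$ ($G = \left(5 + 4\right) 3 = 9 \cdot 3 = 27$)
$\left(G + Y\right) \left(-17 + 9\right) - -250 = \left(27 - \frac{31}{5}\right) \left(-17 + 9\right) - -250 = \frac{104}{5} \left(-8\right) + 250 = - \frac{832}{5} + 250 = \frac{418}{5}$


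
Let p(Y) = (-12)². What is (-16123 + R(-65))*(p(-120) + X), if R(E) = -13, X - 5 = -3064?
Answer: 47036440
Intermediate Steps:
X = -3059 (X = 5 - 3064 = -3059)
p(Y) = 144
(-16123 + R(-65))*(p(-120) + X) = (-16123 - 13)*(144 - 3059) = -16136*(-2915) = 47036440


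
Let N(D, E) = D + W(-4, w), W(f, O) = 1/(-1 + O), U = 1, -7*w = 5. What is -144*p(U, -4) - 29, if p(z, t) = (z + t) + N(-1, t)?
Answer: 631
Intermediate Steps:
w = -5/7 (w = -⅐*5 = -5/7 ≈ -0.71429)
N(D, E) = -7/12 + D (N(D, E) = D + 1/(-1 - 5/7) = D + 1/(-12/7) = D - 7/12 = -7/12 + D)
p(z, t) = -19/12 + t + z (p(z, t) = (z + t) + (-7/12 - 1) = (t + z) - 19/12 = -19/12 + t + z)
-144*p(U, -4) - 29 = -144*(-19/12 - 4 + 1) - 29 = -144*(-55/12) - 29 = 660 - 29 = 631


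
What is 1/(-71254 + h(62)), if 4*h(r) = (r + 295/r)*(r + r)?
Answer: -2/138369 ≈ -1.4454e-5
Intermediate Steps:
h(r) = r*(r + 295/r)/2 (h(r) = ((r + 295/r)*(r + r))/4 = ((r + 295/r)*(2*r))/4 = (2*r*(r + 295/r))/4 = r*(r + 295/r)/2)
1/(-71254 + h(62)) = 1/(-71254 + (295/2 + (½)*62²)) = 1/(-71254 + (295/2 + (½)*3844)) = 1/(-71254 + (295/2 + 1922)) = 1/(-71254 + 4139/2) = 1/(-138369/2) = -2/138369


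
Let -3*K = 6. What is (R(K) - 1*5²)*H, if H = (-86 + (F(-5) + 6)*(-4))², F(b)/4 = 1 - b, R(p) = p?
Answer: -1145772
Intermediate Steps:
K = -2 (K = -⅓*6 = -2)
F(b) = 4 - 4*b (F(b) = 4*(1 - b) = 4 - 4*b)
H = 42436 (H = (-86 + ((4 - 4*(-5)) + 6)*(-4))² = (-86 + ((4 + 20) + 6)*(-4))² = (-86 + (24 + 6)*(-4))² = (-86 + 30*(-4))² = (-86 - 120)² = (-206)² = 42436)
(R(K) - 1*5²)*H = (-2 - 1*5²)*42436 = (-2 - 1*25)*42436 = (-2 - 25)*42436 = -27*42436 = -1145772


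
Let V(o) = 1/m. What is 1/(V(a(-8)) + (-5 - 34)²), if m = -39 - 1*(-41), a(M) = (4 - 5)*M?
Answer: 2/3043 ≈ 0.00065725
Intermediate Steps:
a(M) = -M
m = 2 (m = -39 + 41 = 2)
V(o) = ½ (V(o) = 1/2 = ½)
1/(V(a(-8)) + (-5 - 34)²) = 1/(½ + (-5 - 34)²) = 1/(½ + (-39)²) = 1/(½ + 1521) = 1/(3043/2) = 2/3043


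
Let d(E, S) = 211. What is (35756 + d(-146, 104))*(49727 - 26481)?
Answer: 836088882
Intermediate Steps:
(35756 + d(-146, 104))*(49727 - 26481) = (35756 + 211)*(49727 - 26481) = 35967*23246 = 836088882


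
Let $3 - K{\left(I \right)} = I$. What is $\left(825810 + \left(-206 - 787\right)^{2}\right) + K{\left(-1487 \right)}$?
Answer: $1813349$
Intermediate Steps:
$K{\left(I \right)} = 3 - I$
$\left(825810 + \left(-206 - 787\right)^{2}\right) + K{\left(-1487 \right)} = \left(825810 + \left(-206 - 787\right)^{2}\right) + \left(3 - -1487\right) = \left(825810 + \left(-993\right)^{2}\right) + \left(3 + 1487\right) = \left(825810 + 986049\right) + 1490 = 1811859 + 1490 = 1813349$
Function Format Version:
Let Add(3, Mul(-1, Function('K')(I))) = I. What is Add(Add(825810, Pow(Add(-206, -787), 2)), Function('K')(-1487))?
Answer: 1813349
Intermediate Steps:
Function('K')(I) = Add(3, Mul(-1, I))
Add(Add(825810, Pow(Add(-206, -787), 2)), Function('K')(-1487)) = Add(Add(825810, Pow(Add(-206, -787), 2)), Add(3, Mul(-1, -1487))) = Add(Add(825810, Pow(-993, 2)), Add(3, 1487)) = Add(Add(825810, 986049), 1490) = Add(1811859, 1490) = 1813349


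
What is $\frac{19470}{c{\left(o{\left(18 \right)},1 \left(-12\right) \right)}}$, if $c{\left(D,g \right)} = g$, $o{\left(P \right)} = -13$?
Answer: $- \frac{3245}{2} \approx -1622.5$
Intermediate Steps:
$\frac{19470}{c{\left(o{\left(18 \right)},1 \left(-12\right) \right)}} = \frac{19470}{1 \left(-12\right)} = \frac{19470}{-12} = 19470 \left(- \frac{1}{12}\right) = - \frac{3245}{2}$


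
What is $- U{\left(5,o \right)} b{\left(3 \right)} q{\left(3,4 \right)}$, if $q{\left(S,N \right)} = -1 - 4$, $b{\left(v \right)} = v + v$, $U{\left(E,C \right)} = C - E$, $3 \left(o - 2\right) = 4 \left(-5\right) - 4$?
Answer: $-330$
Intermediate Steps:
$o = -6$ ($o = 2 + \frac{4 \left(-5\right) - 4}{3} = 2 + \frac{-20 - 4}{3} = 2 + \frac{1}{3} \left(-24\right) = 2 - 8 = -6$)
$b{\left(v \right)} = 2 v$
$q{\left(S,N \right)} = -5$
$- U{\left(5,o \right)} b{\left(3 \right)} q{\left(3,4 \right)} = - \left(-6 - 5\right) 2 \cdot 3 \left(-5\right) = - \left(-6 - 5\right) 6 \left(-5\right) = - \left(-11\right) 6 \left(-5\right) = - \left(-66\right) \left(-5\right) = \left(-1\right) 330 = -330$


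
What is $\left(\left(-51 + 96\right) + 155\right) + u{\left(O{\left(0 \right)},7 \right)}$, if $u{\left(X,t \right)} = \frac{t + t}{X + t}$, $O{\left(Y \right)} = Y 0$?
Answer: $202$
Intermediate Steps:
$O{\left(Y \right)} = 0$
$u{\left(X,t \right)} = \frac{2 t}{X + t}$
$\left(\left(-51 + 96\right) + 155\right) + u{\left(O{\left(0 \right)},7 \right)} = \left(\left(-51 + 96\right) + 155\right) + 2 \cdot 7 \frac{1}{0 + 7} = \left(45 + 155\right) + 2 \cdot 7 \cdot \frac{1}{7} = 200 + 2 \cdot 7 \cdot \frac{1}{7} = 200 + 2 = 202$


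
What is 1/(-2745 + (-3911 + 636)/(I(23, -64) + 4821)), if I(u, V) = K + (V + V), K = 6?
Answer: -4699/12902030 ≈ -0.00036421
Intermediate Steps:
I(u, V) = 6 + 2*V (I(u, V) = 6 + (V + V) = 6 + 2*V)
1/(-2745 + (-3911 + 636)/(I(23, -64) + 4821)) = 1/(-2745 + (-3911 + 636)/((6 + 2*(-64)) + 4821)) = 1/(-2745 - 3275/((6 - 128) + 4821)) = 1/(-2745 - 3275/(-122 + 4821)) = 1/(-2745 - 3275/4699) = 1/(-12902030/4699) = -4699/12902030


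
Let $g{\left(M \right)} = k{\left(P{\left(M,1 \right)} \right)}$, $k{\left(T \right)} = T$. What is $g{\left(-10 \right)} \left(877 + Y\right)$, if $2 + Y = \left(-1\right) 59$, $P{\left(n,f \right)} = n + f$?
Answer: $-7344$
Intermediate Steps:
$P{\left(n,f \right)} = f + n$
$g{\left(M \right)} = 1 + M$
$Y = -61$ ($Y = -2 - 59 = -61$)
$g{\left(-10 \right)} \left(877 + Y\right) = \left(1 - 10\right) \left(877 - 61\right) = \left(-9\right) 816 = -7344$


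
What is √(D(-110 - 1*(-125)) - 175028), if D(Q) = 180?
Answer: 16*I*√683 ≈ 418.15*I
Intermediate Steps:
√(D(-110 - 1*(-125)) - 175028) = √(180 - 175028) = √(-174848) = 16*I*√683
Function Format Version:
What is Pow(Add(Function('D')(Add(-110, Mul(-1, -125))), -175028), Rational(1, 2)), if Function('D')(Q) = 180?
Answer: Mul(16, I, Pow(683, Rational(1, 2))) ≈ Mul(418.15, I)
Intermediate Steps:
Pow(Add(Function('D')(Add(-110, Mul(-1, -125))), -175028), Rational(1, 2)) = Pow(Add(180, -175028), Rational(1, 2)) = Pow(-174848, Rational(1, 2)) = Mul(16, I, Pow(683, Rational(1, 2)))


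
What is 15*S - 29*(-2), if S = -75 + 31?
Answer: -602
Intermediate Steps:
S = -44
15*S - 29*(-2) = 15*(-44) - 29*(-2) = -660 + 58 = -602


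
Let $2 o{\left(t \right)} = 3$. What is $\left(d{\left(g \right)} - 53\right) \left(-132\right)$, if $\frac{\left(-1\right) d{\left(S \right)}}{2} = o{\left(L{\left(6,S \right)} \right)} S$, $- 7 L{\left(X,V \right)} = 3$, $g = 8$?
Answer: $10164$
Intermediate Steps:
$L{\left(X,V \right)} = - \frac{3}{7}$ ($L{\left(X,V \right)} = \left(- \frac{1}{7}\right) 3 = - \frac{3}{7}$)
$o{\left(t \right)} = \frac{3}{2}$ ($o{\left(t \right)} = \frac{1}{2} \cdot 3 = \frac{3}{2}$)
$d{\left(S \right)} = - 3 S$ ($d{\left(S \right)} = - 2 \frac{3 S}{2} = - 3 S$)
$\left(d{\left(g \right)} - 53\right) \left(-132\right) = \left(\left(-3\right) 8 - 53\right) \left(-132\right) = \left(-24 - 53\right) \left(-132\right) = \left(-77\right) \left(-132\right) = 10164$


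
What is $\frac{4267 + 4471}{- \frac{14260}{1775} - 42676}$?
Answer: $- \frac{1550995}{7576416} \approx -0.20471$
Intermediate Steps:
$\frac{4267 + 4471}{- \frac{14260}{1775} - 42676} = \frac{8738}{\left(-14260\right) \frac{1}{1775} - 42676} = \frac{8738}{- \frac{2852}{355} - 42676} = \frac{8738}{- \frac{15152832}{355}} = 8738 \left(- \frac{355}{15152832}\right) = - \frac{1550995}{7576416}$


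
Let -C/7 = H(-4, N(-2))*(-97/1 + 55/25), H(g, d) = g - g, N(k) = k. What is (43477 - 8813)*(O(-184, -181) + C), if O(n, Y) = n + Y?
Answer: -12652360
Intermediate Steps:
O(n, Y) = Y + n
H(g, d) = 0
C = 0 (C = -0*(-97/1 + 55/25) = -0*(-97*1 + 55*(1/25)) = -0*(-97 + 11/5) = -0*(-474)/5 = -7*0 = 0)
(43477 - 8813)*(O(-184, -181) + C) = (43477 - 8813)*((-181 - 184) + 0) = 34664*(-365 + 0) = 34664*(-365) = -12652360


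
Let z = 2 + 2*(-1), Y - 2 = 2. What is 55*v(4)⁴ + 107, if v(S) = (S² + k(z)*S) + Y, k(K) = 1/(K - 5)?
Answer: 934294591/125 ≈ 7.4744e+6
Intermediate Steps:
Y = 4 (Y = 2 + 2 = 4)
z = 0 (z = 2 - 2 = 0)
k(K) = 1/(-5 + K)
v(S) = 4 + S² - S/5 (v(S) = (S² + S/(-5 + 0)) + 4 = (S² + S/(-5)) + 4 = (S² - S/5) + 4 = 4 + S² - S/5)
55*v(4)⁴ + 107 = 55*(4 + 4² - ⅕*4)⁴ + 107 = 55*(4 + 16 - ⅘)⁴ + 107 = 55*(96/5)⁴ + 107 = 55*(84934656/625) + 107 = 934281216/125 + 107 = 934294591/125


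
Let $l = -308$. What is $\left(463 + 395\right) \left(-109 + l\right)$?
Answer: $-357786$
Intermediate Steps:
$\left(463 + 395\right) \left(-109 + l\right) = \left(463 + 395\right) \left(-109 - 308\right) = 858 \left(-417\right) = -357786$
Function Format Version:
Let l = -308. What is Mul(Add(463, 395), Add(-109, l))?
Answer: -357786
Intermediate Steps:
Mul(Add(463, 395), Add(-109, l)) = Mul(Add(463, 395), Add(-109, -308)) = Mul(858, -417) = -357786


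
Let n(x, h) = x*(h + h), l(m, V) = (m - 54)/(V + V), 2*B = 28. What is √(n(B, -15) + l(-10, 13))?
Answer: 2*I*√17849/13 ≈ 20.554*I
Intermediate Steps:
B = 14 (B = (½)*28 = 14)
l(m, V) = (-54 + m)/(2*V) (l(m, V) = (-54 + m)/((2*V)) = (-54 + m)*(1/(2*V)) = (-54 + m)/(2*V))
n(x, h) = 2*h*x (n(x, h) = x*(2*h) = 2*h*x)
√(n(B, -15) + l(-10, 13)) = √(2*(-15)*14 + (½)*(-54 - 10)/13) = √(-420 + (½)*(1/13)*(-64)) = √(-420 - 32/13) = √(-5492/13) = 2*I*√17849/13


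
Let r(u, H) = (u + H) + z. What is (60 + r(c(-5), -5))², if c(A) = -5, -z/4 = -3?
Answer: 3844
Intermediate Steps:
z = 12 (z = -4*(-3) = 12)
r(u, H) = 12 + H + u (r(u, H) = (u + H) + 12 = (H + u) + 12 = 12 + H + u)
(60 + r(c(-5), -5))² = (60 + (12 - 5 - 5))² = (60 + 2)² = 62² = 3844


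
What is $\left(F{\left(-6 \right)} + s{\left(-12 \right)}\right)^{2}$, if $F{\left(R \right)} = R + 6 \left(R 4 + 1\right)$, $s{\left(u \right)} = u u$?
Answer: $0$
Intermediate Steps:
$s{\left(u \right)} = u^{2}$
$F{\left(R \right)} = 6 + 25 R$ ($F{\left(R \right)} = R + 6 \left(4 R + 1\right) = R + 6 \left(1 + 4 R\right) = R + \left(6 + 24 R\right) = 6 + 25 R$)
$\left(F{\left(-6 \right)} + s{\left(-12 \right)}\right)^{2} = \left(\left(6 + 25 \left(-6\right)\right) + \left(-12\right)^{2}\right)^{2} = \left(\left(6 - 150\right) + 144\right)^{2} = \left(-144 + 144\right)^{2} = 0^{2} = 0$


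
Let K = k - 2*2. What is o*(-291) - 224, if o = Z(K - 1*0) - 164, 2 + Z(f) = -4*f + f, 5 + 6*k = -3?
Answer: 43426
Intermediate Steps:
k = -4/3 (k = -⅚ + (⅙)*(-3) = -⅚ - ½ = -4/3 ≈ -1.3333)
K = -16/3 (K = -4/3 - 2*2 = -4/3 - 4 = -16/3 ≈ -5.3333)
Z(f) = -2 - 3*f (Z(f) = -2 + (-4*f + f) = -2 - 3*f)
o = -150 (o = (-2 - 3*(-16/3 - 1*0)) - 164 = (-2 - 3*(-16/3 + 0)) - 164 = (-2 - 3*(-16/3)) - 164 = (-2 + 16) - 164 = 14 - 164 = -150)
o*(-291) - 224 = -150*(-291) - 224 = 43650 - 224 = 43426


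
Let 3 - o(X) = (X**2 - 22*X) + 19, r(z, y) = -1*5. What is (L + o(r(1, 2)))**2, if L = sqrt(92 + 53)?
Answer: (151 - sqrt(145))**2 ≈ 19309.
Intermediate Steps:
r(z, y) = -5
o(X) = -16 - X**2 + 22*X (o(X) = 3 - ((X**2 - 22*X) + 19) = 3 - (19 + X**2 - 22*X) = 3 + (-19 - X**2 + 22*X) = -16 - X**2 + 22*X)
L = sqrt(145) ≈ 12.042
(L + o(r(1, 2)))**2 = (sqrt(145) + (-16 - 1*(-5)**2 + 22*(-5)))**2 = (sqrt(145) + (-16 - 1*25 - 110))**2 = (sqrt(145) + (-16 - 25 - 110))**2 = (sqrt(145) - 151)**2 = (-151 + sqrt(145))**2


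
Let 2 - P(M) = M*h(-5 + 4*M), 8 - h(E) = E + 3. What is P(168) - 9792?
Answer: 101426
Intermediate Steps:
h(E) = 5 - E (h(E) = 8 - (E + 3) = 8 - (3 + E) = 8 + (-3 - E) = 5 - E)
P(M) = 2 - M*(10 - 4*M) (P(M) = 2 - M*(5 - (-5 + 4*M)) = 2 - M*(5 + (5 - 4*M)) = 2 - M*(10 - 4*M))
P(168) - 9792 = (2 + 2*168*(-5 + 2*168)) - 9792 = (2 + 2*168*(-5 + 336)) - 9792 = (2 + 2*168*331) - 9792 = (2 + 111216) - 9792 = 111218 - 9792 = 101426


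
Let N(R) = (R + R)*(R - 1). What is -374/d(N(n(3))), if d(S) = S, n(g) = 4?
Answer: -187/12 ≈ -15.583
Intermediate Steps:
N(R) = 2*R*(-1 + R) (N(R) = (2*R)*(-1 + R) = 2*R*(-1 + R))
-374/d(N(n(3))) = -374*1/(8*(-1 + 4)) = -374/(2*4*3) = -374/24 = -374*1/24 = -187/12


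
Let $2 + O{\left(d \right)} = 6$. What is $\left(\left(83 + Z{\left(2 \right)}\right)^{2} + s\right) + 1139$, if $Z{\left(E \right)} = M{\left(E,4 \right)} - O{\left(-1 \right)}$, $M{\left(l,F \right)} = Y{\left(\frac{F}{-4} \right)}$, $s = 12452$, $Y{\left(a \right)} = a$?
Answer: $19675$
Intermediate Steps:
$O{\left(d \right)} = 4$ ($O{\left(d \right)} = -2 + 6 = 4$)
$M{\left(l,F \right)} = - \frac{F}{4}$ ($M{\left(l,F \right)} = \frac{F}{-4} = F \left(- \frac{1}{4}\right) = - \frac{F}{4}$)
$Z{\left(E \right)} = -5$ ($Z{\left(E \right)} = \left(- \frac{1}{4}\right) 4 - 4 = -1 - 4 = -5$)
$\left(\left(83 + Z{\left(2 \right)}\right)^{2} + s\right) + 1139 = \left(\left(83 - 5\right)^{2} + 12452\right) + 1139 = \left(78^{2} + 12452\right) + 1139 = \left(6084 + 12452\right) + 1139 = 18536 + 1139 = 19675$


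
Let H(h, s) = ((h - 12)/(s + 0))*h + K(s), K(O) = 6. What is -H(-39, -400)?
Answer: -411/400 ≈ -1.0275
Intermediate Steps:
H(h, s) = 6 + h*(-12 + h)/s (H(h, s) = ((h - 12)/(s + 0))*h + 6 = ((-12 + h)/s)*h + 6 = h*(-12 + h)/s + 6 = 6 + h*(-12 + h)/s)
-H(-39, -400) = -((-39)**2 - 12*(-39) + 6*(-400))/(-400) = -(-1)*(1521 + 468 - 2400)/400 = -(-1)*(-411)/400 = -1*411/400 = -411/400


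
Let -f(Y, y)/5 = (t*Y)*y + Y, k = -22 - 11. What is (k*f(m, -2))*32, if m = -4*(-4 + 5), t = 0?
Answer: -21120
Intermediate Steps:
k = -33
m = -4 (m = -4*1 = -4)
f(Y, y) = -5*Y (f(Y, y) = -5*((0*Y)*y + Y) = -5*(0*y + Y) = -5*(0 + Y) = -5*Y)
(k*f(m, -2))*32 = -(-165)*(-4)*32 = -33*20*32 = -660*32 = -21120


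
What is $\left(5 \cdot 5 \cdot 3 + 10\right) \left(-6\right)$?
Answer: $-510$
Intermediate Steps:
$\left(5 \cdot 5 \cdot 3 + 10\right) \left(-6\right) = \left(25 \cdot 3 + 10\right) \left(-6\right) = \left(75 + 10\right) \left(-6\right) = 85 \left(-6\right) = -510$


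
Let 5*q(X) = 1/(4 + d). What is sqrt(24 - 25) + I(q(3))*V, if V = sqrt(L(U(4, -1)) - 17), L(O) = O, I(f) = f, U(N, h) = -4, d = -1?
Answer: I*(15 + sqrt(21))/15 ≈ 1.3055*I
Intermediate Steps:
q(X) = 1/15 (q(X) = 1/(5*(4 - 1)) = (1/5)/3 = (1/5)*(1/3) = 1/15)
V = I*sqrt(21) (V = sqrt(-4 - 17) = sqrt(-21) = I*sqrt(21) ≈ 4.5826*I)
sqrt(24 - 25) + I(q(3))*V = sqrt(24 - 25) + (I*sqrt(21))/15 = sqrt(-1) + I*sqrt(21)/15 = I + I*sqrt(21)/15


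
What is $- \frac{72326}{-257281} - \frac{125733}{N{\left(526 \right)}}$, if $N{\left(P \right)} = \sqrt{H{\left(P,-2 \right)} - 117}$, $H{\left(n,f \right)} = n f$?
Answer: $\frac{72326}{257281} + \frac{125733 i \sqrt{1169}}{1169} \approx 0.28112 + 3677.4 i$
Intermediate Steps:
$H{\left(n,f \right)} = f n$
$N{\left(P \right)} = \sqrt{-117 - 2 P}$ ($N{\left(P \right)} = \sqrt{- 2 P - 117} = \sqrt{-117 - 2 P}$)
$- \frac{72326}{-257281} - \frac{125733}{N{\left(526 \right)}} = - \frac{72326}{-257281} - \frac{125733}{\sqrt{-117 - 1052}} = \left(-72326\right) \left(- \frac{1}{257281}\right) - \frac{125733}{\sqrt{-117 - 1052}} = \frac{72326}{257281} - \frac{125733}{\sqrt{-1169}} = \frac{72326}{257281} - \frac{125733}{i \sqrt{1169}} = \frac{72326}{257281} - 125733 \left(- \frac{i \sqrt{1169}}{1169}\right) = \frac{72326}{257281} + \frac{125733 i \sqrt{1169}}{1169}$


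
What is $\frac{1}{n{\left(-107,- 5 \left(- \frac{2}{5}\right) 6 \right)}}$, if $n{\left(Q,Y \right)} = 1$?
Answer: $1$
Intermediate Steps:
$\frac{1}{n{\left(-107,- 5 \left(- \frac{2}{5}\right) 6 \right)}} = 1^{-1} = 1$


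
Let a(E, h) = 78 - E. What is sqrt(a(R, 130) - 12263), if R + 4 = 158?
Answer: 3*I*sqrt(1371) ≈ 111.08*I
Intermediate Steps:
R = 154 (R = -4 + 158 = 154)
sqrt(a(R, 130) - 12263) = sqrt((78 - 1*154) - 12263) = sqrt((78 - 154) - 12263) = sqrt(-76 - 12263) = sqrt(-12339) = 3*I*sqrt(1371)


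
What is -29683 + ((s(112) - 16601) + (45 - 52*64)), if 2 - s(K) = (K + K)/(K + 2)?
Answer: -2825317/57 ≈ -49567.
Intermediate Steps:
s(K) = 2 - 2*K/(2 + K) (s(K) = 2 - (K + K)/(K + 2) = 2 - 2*K/(2 + K))
-29683 + ((s(112) - 16601) + (45 - 52*64)) = -29683 + ((4/(2 + 112) - 16601) + (45 - 52*64)) = -29683 + ((4/114 - 16601) + (45 - 3328)) = -29683 + ((4*(1/114) - 16601) - 3283) = -29683 + ((2/57 - 16601) - 3283) = -29683 + (-946255/57 - 3283) = -29683 - 1133386/57 = -2825317/57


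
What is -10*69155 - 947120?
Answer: -1638670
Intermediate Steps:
-10*69155 - 947120 = -691550 - 947120 = -1638670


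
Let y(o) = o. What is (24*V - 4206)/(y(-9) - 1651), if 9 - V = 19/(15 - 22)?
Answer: 13737/5810 ≈ 2.3644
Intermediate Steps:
V = 82/7 (V = 9 - 19/(15 - 22) = 9 - 19/(-7) = 9 - 19*(-1)/7 = 9 - 1*(-19/7) = 9 + 19/7 = 82/7 ≈ 11.714)
(24*V - 4206)/(y(-9) - 1651) = (24*(82/7) - 4206)/(-9 - 1651) = (1968/7 - 4206)/(-1660) = -27474/7*(-1/1660) = 13737/5810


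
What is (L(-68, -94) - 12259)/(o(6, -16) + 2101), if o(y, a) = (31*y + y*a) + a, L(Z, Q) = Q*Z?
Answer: -5867/2175 ≈ -2.6975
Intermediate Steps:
o(y, a) = a + 31*y + a*y (o(y, a) = (31*y + a*y) + a = a + 31*y + a*y)
(L(-68, -94) - 12259)/(o(6, -16) + 2101) = (-94*(-68) - 12259)/((-16 + 31*6 - 16*6) + 2101) = (6392 - 12259)/((-16 + 186 - 96) + 2101) = -5867/(74 + 2101) = -5867/2175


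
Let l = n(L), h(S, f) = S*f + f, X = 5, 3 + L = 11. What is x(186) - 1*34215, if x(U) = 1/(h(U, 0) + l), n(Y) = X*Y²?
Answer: -10948799/320 ≈ -34215.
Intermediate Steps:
L = 8 (L = -3 + 11 = 8)
n(Y) = 5*Y²
h(S, f) = f + S*f
l = 320 (l = 5*8² = 5*64 = 320)
x(U) = 1/320 (x(U) = 1/(0*(1 + U) + 320) = 1/(0 + 320) = 1/320)
x(186) - 1*34215 = 1/320 - 1*34215 = 1/320 - 34215 = -10948799/320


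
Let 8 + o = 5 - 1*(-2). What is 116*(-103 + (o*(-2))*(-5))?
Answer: -13108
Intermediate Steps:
o = -1 (o = -8 + (5 - 1*(-2)) = -8 + (5 + 2) = -8 + 7 = -1)
116*(-103 + (o*(-2))*(-5)) = 116*(-103 - 1*(-2)*(-5)) = 116*(-103 + 2*(-5)) = 116*(-103 - 10) = 116*(-113) = -13108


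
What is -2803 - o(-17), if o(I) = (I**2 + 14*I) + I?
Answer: -2837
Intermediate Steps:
o(I) = I**2 + 15*I
-2803 - o(-17) = -2803 - (-17)*(15 - 17) = -2803 - (-17)*(-2) = -2803 - 1*34 = -2803 - 34 = -2837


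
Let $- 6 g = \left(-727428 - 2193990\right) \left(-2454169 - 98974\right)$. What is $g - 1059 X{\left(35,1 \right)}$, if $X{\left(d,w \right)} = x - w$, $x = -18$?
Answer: $-1243132966008$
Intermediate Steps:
$X{\left(d,w \right)} = -18 - w$
$g = -1243132986129$ ($g = - \frac{\left(-727428 - 2193990\right) \left(-2454169 - 98974\right)}{6} = - \frac{\left(-2921418\right) \left(-2553143\right)}{6} = \left(- \frac{1}{6}\right) 7458797916774 = -1243132986129$)
$g - 1059 X{\left(35,1 \right)} = -1243132986129 - 1059 \left(-18 - 1\right) = -1243132986129 - 1059 \left(-19\right) = -1243132986129 - -20121 = -1243132986129 + 20121 = -1243132966008$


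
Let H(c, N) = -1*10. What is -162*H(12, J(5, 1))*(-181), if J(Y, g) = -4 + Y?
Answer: -293220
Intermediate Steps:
H(c, N) = -10
-162*H(12, J(5, 1))*(-181) = -162*(-10)*(-181) = 1620*(-181) = -293220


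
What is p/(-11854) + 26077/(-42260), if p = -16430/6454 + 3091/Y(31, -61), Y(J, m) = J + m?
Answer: -368670617002/606212167155 ≈ -0.60815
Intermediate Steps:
p = -10221107/96810 (p = -16430/6454 + 3091/(31 - 61) = -16430*1/6454 + 3091/(-30) = -8215/3227 + 3091*(-1/30) = -8215/3227 - 3091/30 = -10221107/96810 ≈ -105.58)
p/(-11854) + 26077/(-42260) = -10221107/96810/(-11854) + 26077/(-42260) = -10221107/96810*(-1/11854) + 26077*(-1/42260) = 10221107/1147585740 - 26077/42260 = -368670617002/606212167155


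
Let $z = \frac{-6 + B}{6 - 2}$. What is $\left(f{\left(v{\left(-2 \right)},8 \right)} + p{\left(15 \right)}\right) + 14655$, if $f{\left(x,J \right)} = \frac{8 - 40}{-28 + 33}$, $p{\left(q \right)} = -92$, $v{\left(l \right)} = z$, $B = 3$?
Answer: $\frac{72783}{5} \approx 14557.0$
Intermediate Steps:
$z = - \frac{3}{4}$ ($z = \frac{-6 + 3}{6 - 2} = - \frac{3}{4} \approx -0.75$)
$v{\left(l \right)} = - \frac{3}{4}$
$f{\left(x,J \right)} = - \frac{32}{5}$
$\left(f{\left(v{\left(-2 \right)},8 \right)} + p{\left(15 \right)}\right) + 14655 = \left(- \frac{32}{5} - 92\right) + 14655 = - \frac{492}{5} + 14655 = \frac{72783}{5}$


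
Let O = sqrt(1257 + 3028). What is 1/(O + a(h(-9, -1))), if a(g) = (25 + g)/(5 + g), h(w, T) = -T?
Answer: -39/38396 + 9*sqrt(4285)/38396 ≈ 0.014328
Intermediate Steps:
a(g) = (25 + g)/(5 + g)
O = sqrt(4285) ≈ 65.460
1/(O + a(h(-9, -1))) = 1/(sqrt(4285) + (25 - 1*(-1))/(5 - 1*(-1))) = 1/(sqrt(4285) + (25 + 1)/(5 + 1)) = 1/(sqrt(4285) + 26/6) = 1/(sqrt(4285) + (1/6)*26) = 1/(sqrt(4285) + 13/3) = 1/(13/3 + sqrt(4285))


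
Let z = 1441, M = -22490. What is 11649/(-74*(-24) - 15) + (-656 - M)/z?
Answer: 18411961/845867 ≈ 21.767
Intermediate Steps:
11649/(-74*(-24) - 15) + (-656 - M)/z = 11649/(-74*(-24) - 15) + (-656 - 1*(-22490))/1441 = 11649/(1776 - 15) + (-656 + 22490)*(1/1441) = 11649/1761 + 21834*(1/1441) = 11649*(1/1761) + 21834/1441 = 3883/587 + 21834/1441 = 18411961/845867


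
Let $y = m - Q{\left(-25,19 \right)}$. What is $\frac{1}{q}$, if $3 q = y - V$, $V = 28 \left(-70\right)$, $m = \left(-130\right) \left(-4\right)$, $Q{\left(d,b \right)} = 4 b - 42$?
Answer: $\frac{3}{2446} \approx 0.0012265$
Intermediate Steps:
$Q{\left(d,b \right)} = -42 + 4 b$
$m = 520$
$V = -1960$
$y = 486$ ($y = 520 - \left(-42 + 4 \cdot 19\right) = 520 - \left(-42 + 76\right) = 520 - 34 = 486$)
$q = \frac{2446}{3}$ ($q = \frac{486 - -1960}{3} = \frac{486 + 1960}{3} = \frac{1}{3} \cdot 2446 = \frac{2446}{3} \approx 815.33$)
$\frac{1}{q} = \frac{1}{\frac{2446}{3}} = \frac{3}{2446}$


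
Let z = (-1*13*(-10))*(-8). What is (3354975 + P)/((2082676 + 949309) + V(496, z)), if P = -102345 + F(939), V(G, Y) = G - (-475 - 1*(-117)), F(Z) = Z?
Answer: 3253569/3032839 ≈ 1.0728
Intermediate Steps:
z = -1040 (z = -13*(-10)*(-8) = 130*(-8) = -1040)
V(G, Y) = 358 + G (V(G, Y) = G - (-475 + 117) = G - 1*(-358) = G + 358 = 358 + G)
P = -101406 (P = -102345 + 939 = -101406)
(3354975 + P)/((2082676 + 949309) + V(496, z)) = (3354975 - 101406)/((2082676 + 949309) + (358 + 496)) = 3253569/(3031985 + 854) = 3253569/3032839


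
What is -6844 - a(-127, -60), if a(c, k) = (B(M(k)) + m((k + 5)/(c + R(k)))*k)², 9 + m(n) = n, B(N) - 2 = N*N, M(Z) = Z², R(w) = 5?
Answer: -625034780753620268/3721 ≈ -1.6797e+14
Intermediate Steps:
B(N) = 2 + N² (B(N) = 2 + N*N = 2 + N²)
m(n) = -9 + n
a(c, k) = (2 + k⁴ + k*(-9 + (5 + k)/(5 + c)))² (a(c, k) = ((2 + (k²)²) + (-9 + (k + 5)/(c + 5))*k)² = ((2 + k⁴) + (-9 + (5 + k)/(5 + c))*k)² = ((2 + k⁴) + k*(-9 + (5 + k)/(5 + c)))² = (2 + k⁴ + k*(-9 + (5 + k)/(5 + c)))²)
-6844 - a(-127, -60) = -6844 - ((2 + (-60)⁴)*(5 - 127) - 1*(-60)*(40 - 1*(-60) + 9*(-127)))²/(5 - 127)² = -6844 - ((2 + 12960000)*(-122) - 1*(-60)*(40 + 60 - 1143))²/(-122)² = -6844 - (12960002*(-122) - 1*(-60)*(-1043))²/14884 = -6844 - (-1581120244 - 62580)²/14884 = -6844 - (-1581182824)²/14884 = -6844 - 2500139122912614976/14884 = -6844 - 1*625034780728153744/3721 = -6844 - 625034780728153744/3721 = -625034780753620268/3721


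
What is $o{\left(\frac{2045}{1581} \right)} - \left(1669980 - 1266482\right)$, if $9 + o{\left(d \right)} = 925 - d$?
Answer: $- \frac{636484187}{1581} \approx -4.0258 \cdot 10^{5}$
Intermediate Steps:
$o{\left(d \right)} = 916 - d$ ($o{\left(d \right)} = -9 - \left(-925 + d\right) = 916 - d$)
$o{\left(\frac{2045}{1581} \right)} - \left(1669980 - 1266482\right) = \left(916 - \frac{2045}{1581}\right) - \left(1669980 - 1266482\right) = \left(916 - 2045 \cdot \frac{1}{1581}\right) - 403498 = \left(916 - \frac{2045}{1581}\right) - 403498 = \frac{1446151}{1581} - 403498 = - \frac{636484187}{1581}$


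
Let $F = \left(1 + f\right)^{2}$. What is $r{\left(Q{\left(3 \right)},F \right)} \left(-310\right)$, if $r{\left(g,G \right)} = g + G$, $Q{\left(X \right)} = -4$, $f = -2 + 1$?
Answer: $1240$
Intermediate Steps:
$f = -1$
$F = 0$ ($F = \left(1 - 1\right)^{2} = 0^{2} = 0$)
$r{\left(g,G \right)} = G + g$
$r{\left(Q{\left(3 \right)},F \right)} \left(-310\right) = \left(0 - 4\right) \left(-310\right) = \left(-4\right) \left(-310\right) = 1240$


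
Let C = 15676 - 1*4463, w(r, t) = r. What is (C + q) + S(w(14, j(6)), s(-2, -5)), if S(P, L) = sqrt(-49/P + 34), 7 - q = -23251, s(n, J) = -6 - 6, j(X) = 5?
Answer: 34471 + sqrt(122)/2 ≈ 34477.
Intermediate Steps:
s(n, J) = -12
q = 23258 (q = 7 - 1*(-23251) = 7 + 23251 = 23258)
C = 11213 (C = 15676 - 4463 = 11213)
S(P, L) = sqrt(34 - 49/P) (S(P, L) = sqrt(-49/P + 34) = sqrt(34 - 49/P))
(C + q) + S(w(14, j(6)), s(-2, -5)) = (11213 + 23258) + sqrt(34 - 49/14) = 34471 + sqrt(34 - 49*1/14) = 34471 + sqrt(34 - 7/2) = 34471 + sqrt(61/2) = 34471 + sqrt(122)/2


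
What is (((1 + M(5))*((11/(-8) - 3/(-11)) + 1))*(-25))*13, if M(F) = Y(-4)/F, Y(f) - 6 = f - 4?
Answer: 1755/88 ≈ 19.943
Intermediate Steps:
Y(f) = 2 + f (Y(f) = 6 + (f - 4) = 6 + (-4 + f) = 2 + f)
M(F) = -2/F (M(F) = (2 - 4)/F = -2/F)
(((1 + M(5))*((11/(-8) - 3/(-11)) + 1))*(-25))*13 = (((1 - 2/5)*((11/(-8) - 3/(-11)) + 1))*(-25))*13 = (((1 - 2*⅕)*((11*(-⅛) - 3*(-1/11)) + 1))*(-25))*13 = (((1 - ⅖)*((-11/8 + 3/11) + 1))*(-25))*13 = ((3*(-97/88 + 1)/5)*(-25))*13 = (((⅗)*(-9/88))*(-25))*13 = -27/440*(-25)*13 = (135/88)*13 = 1755/88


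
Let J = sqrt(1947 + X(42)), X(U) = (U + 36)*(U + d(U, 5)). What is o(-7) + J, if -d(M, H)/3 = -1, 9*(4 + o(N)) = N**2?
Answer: 13/9 + sqrt(5457) ≈ 75.316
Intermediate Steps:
o(N) = -4 + N**2/9
d(M, H) = 3 (d(M, H) = -3*(-1) = 3)
X(U) = (3 + U)*(36 + U) (X(U) = (U + 36)*(U + 3) = (36 + U)*(3 + U) = (3 + U)*(36 + U))
J = sqrt(5457) (J = sqrt(1947 + (108 + 42**2 + 39*42)) = sqrt(1947 + (108 + 1764 + 1638)) = sqrt(1947 + 3510) = sqrt(5457) ≈ 73.871)
o(-7) + J = (-4 + (1/9)*(-7)**2) + sqrt(5457) = (-4 + (1/9)*49) + sqrt(5457) = (-4 + 49/9) + sqrt(5457) = 13/9 + sqrt(5457)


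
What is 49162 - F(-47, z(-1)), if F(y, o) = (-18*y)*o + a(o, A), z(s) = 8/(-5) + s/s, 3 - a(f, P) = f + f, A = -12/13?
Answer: 248327/5 ≈ 49665.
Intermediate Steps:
A = -12/13 (A = -12*1/13 = -12/13 ≈ -0.92308)
a(f, P) = 3 - 2*f (a(f, P) = 3 - (f + f) = 3 - 2*f)
z(s) = -3/5 (z(s) = 8*(-1/5) + 1 = -8/5 + 1 = -3/5)
F(y, o) = 3 - 2*o - 18*o*y (F(y, o) = (-18*y)*o + (3 - 2*o) = -18*o*y + (3 - 2*o) = 3 - 2*o - 18*o*y)
49162 - F(-47, z(-1)) = 49162 - (3 - 2*(-3/5) - 18*(-3/5)*(-47)) = 49162 - (3 + 6/5 - 2538/5) = 49162 - 1*(-2517/5) = 49162 + 2517/5 = 248327/5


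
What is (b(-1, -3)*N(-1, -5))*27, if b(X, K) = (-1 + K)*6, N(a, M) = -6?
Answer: 3888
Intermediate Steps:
b(X, K) = -6 + 6*K
(b(-1, -3)*N(-1, -5))*27 = ((-6 + 6*(-3))*(-6))*27 = ((-6 - 18)*(-6))*27 = -24*(-6)*27 = 144*27 = 3888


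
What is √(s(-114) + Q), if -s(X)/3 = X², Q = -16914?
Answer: 11*I*√462 ≈ 236.44*I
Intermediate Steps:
s(X) = -3*X²
√(s(-114) + Q) = √(-3*(-114)² - 16914) = √(-3*12996 - 16914) = √(-38988 - 16914) = √(-55902) = 11*I*√462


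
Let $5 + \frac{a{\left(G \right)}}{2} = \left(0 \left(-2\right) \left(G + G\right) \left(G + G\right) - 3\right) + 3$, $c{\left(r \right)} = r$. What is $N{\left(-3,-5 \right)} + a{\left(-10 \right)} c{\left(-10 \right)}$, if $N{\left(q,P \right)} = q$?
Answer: $97$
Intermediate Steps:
$a{\left(G \right)} = -10$ ($a{\left(G \right)} = -10 + 2 \left(\left(0 \left(-2\right) \left(G + G\right) \left(G + G\right) - 3\right) + 3\right) = -10 + 2 \left(\left(0 \cdot 2 G 2 G - 3\right) + 3\right) = -10 + 2 \left(\left(0 \cdot 4 G^{2} - 3\right) + 3\right) = -10 + 2 \left(\left(0 - 3\right) + 3\right) = -10 + 2 \left(-3 + 3\right) = -10 + 2 \cdot 0 = -10 + 0 = -10$)
$N{\left(-3,-5 \right)} + a{\left(-10 \right)} c{\left(-10 \right)} = -3 - -100 = -3 + 100 = 97$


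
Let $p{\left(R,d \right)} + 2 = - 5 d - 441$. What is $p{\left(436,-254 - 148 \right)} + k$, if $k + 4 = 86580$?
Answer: $88143$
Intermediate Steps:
$k = 86576$ ($k = -4 + 86580 = 86576$)
$p{\left(R,d \right)} = -443 - 5 d$ ($p{\left(R,d \right)} = -2 - \left(441 + 5 d\right) = -443 - 5 d$)
$p{\left(436,-254 - 148 \right)} + k = \left(-443 - 5 \left(-254 - 148\right)\right) + 86576 = \left(-443 - -2010\right) + 86576 = \left(-443 + 2010\right) + 86576 = 1567 + 86576 = 88143$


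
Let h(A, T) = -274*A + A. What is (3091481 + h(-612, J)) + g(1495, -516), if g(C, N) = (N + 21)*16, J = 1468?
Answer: 3250637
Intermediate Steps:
h(A, T) = -273*A
g(C, N) = 336 + 16*N (g(C, N) = (21 + N)*16 = 336 + 16*N)
(3091481 + h(-612, J)) + g(1495, -516) = (3091481 - 273*(-612)) + (336 + 16*(-516)) = (3091481 + 167076) + (336 - 8256) = 3258557 - 7920 = 3250637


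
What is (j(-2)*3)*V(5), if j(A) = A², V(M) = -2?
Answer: -24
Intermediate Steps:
(j(-2)*3)*V(5) = ((-2)²*3)*(-2) = (4*3)*(-2) = 12*(-2) = -24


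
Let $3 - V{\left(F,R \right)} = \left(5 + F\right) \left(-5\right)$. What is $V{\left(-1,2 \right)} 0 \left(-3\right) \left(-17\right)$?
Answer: $0$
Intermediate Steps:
$V{\left(F,R \right)} = 28 + 5 F$ ($V{\left(F,R \right)} = 3 - \left(5 + F\right) \left(-5\right) = 3 - \left(-25 - 5 F\right) = 3 + \left(25 + 5 F\right) = 28 + 5 F$)
$V{\left(-1,2 \right)} 0 \left(-3\right) \left(-17\right) = \left(28 + 5 \left(-1\right)\right) 0 \left(-3\right) \left(-17\right) = \left(28 - 5\right) 0 \left(-17\right) = 23 \cdot 0 \left(-17\right) = 0 \left(-17\right) = 0$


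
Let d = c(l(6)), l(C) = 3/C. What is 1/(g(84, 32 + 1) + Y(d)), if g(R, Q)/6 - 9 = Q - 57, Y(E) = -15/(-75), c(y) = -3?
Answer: -5/449 ≈ -0.011136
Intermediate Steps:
d = -3
Y(E) = ⅕ (Y(E) = -15*(-1/75) = ⅕)
g(R, Q) = -288 + 6*Q (g(R, Q) = 54 + 6*(Q - 57) = 54 + 6*(-57 + Q) = 54 + (-342 + 6*Q) = -288 + 6*Q)
1/(g(84, 32 + 1) + Y(d)) = 1/((-288 + 6*(32 + 1)) + ⅕) = 1/((-288 + 6*33) + ⅕) = 1/((-288 + 198) + ⅕) = 1/(-90 + ⅕) = 1/(-449/5) = -5/449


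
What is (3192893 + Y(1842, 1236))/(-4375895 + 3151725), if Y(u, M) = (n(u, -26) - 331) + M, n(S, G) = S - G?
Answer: -1597833/612085 ≈ -2.6105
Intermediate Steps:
Y(u, M) = -305 + M + u (Y(u, M) = ((u - 1*(-26)) - 331) + M = ((u + 26) - 331) + M = ((26 + u) - 331) + M = (-305 + u) + M = -305 + M + u)
(3192893 + Y(1842, 1236))/(-4375895 + 3151725) = (3192893 + (-305 + 1236 + 1842))/(-4375895 + 3151725) = (3192893 + 2773)/(-1224170) = 3195666*(-1/1224170) = -1597833/612085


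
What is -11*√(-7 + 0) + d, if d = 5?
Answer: 5 - 11*I*√7 ≈ 5.0 - 29.103*I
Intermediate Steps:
-11*√(-7 + 0) + d = -11*√(-7 + 0) + 5 = -11*I*√7 + 5 = 5 - 11*I*√7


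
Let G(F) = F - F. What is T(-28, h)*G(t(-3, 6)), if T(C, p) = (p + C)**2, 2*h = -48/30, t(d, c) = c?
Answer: 0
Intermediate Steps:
h = -4/5 (h = (-48/30)/2 = (-48*1/30)/2 = (1/2)*(-8/5) = -4/5 ≈ -0.80000)
T(C, p) = (C + p)**2
G(F) = 0
T(-28, h)*G(t(-3, 6)) = (-28 - 4/5)**2*0 = (-144/5)**2*0 = (20736/25)*0 = 0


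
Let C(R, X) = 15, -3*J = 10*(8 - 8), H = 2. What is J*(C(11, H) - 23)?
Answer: 0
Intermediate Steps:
J = 0 (J = -10*(8 - 8)/3 = -10*0/3 = -⅓*0 = 0)
J*(C(11, H) - 23) = 0*(15 - 23) = 0*(-8) = 0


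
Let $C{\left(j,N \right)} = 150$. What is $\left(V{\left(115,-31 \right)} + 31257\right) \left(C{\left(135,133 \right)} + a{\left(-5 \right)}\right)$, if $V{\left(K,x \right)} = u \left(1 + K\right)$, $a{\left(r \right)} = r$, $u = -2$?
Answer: $4498625$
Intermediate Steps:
$V{\left(K,x \right)} = -2 - 2 K$ ($V{\left(K,x \right)} = - 2 \left(1 + K\right) = -2 - 2 K$)
$\left(V{\left(115,-31 \right)} + 31257\right) \left(C{\left(135,133 \right)} + a{\left(-5 \right)}\right) = \left(\left(-2 - 230\right) + 31257\right) \left(150 - 5\right) = \left(\left(-2 - 230\right) + 31257\right) 145 = \left(-232 + 31257\right) 145 = 31025 \cdot 145 = 4498625$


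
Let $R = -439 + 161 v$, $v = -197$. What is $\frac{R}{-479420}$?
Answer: $\frac{8039}{119855} \approx 0.067073$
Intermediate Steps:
$R = -32156$ ($R = -439 + 161 \left(-197\right) = -439 - 31717 = -32156$)
$\frac{R}{-479420} = - \frac{32156}{-479420} = \left(-32156\right) \left(- \frac{1}{479420}\right) = \frac{8039}{119855}$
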